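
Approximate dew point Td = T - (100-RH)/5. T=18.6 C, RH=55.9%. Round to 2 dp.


Td = 18.6 - (100-55.9)/5 = 9.78 C

9.78 C


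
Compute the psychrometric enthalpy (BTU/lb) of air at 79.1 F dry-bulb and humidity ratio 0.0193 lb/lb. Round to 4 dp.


h = 0.24*79.1 + 0.0193*(1061+0.444*79.1) = 40.1391 BTU/lb

40.1391 BTU/lb


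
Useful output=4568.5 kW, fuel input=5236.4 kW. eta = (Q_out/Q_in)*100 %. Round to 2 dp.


eta = (4568.5/5236.4)*100 = 87.25 %

87.25 %


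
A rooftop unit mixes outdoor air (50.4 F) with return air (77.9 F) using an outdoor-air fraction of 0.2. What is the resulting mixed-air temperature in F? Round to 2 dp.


T_mix = 0.2*50.4 + 0.8*77.9 = 72.40 F

72.40 F


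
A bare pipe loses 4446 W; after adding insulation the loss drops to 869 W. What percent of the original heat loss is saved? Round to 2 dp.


Savings = ((4446-869)/4446)*100 = 80.45 %

80.45 %


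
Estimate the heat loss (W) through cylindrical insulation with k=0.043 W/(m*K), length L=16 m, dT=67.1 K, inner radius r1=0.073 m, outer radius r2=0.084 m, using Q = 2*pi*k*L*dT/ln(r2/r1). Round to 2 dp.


Q = 2*pi*0.043*16*67.1/ln(0.084/0.073) = 2066.60 W

2066.60 W


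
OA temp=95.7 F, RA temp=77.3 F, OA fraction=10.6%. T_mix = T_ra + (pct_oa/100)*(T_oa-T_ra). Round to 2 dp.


T_mix = 77.3 + (10.6/100)*(95.7-77.3) = 79.25 F

79.25 F


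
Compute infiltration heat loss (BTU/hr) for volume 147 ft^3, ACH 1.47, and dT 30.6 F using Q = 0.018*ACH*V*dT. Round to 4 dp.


Q = 0.018 * 1.47 * 147 * 30.6 = 119.0224 BTU/hr

119.0224 BTU/hr


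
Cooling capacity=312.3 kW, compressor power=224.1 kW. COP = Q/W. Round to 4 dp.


COP = 312.3 / 224.1 = 1.3936

1.3936


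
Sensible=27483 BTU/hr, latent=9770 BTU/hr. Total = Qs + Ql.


Qt = 27483 + 9770 = 37253 BTU/hr

37253 BTU/hr


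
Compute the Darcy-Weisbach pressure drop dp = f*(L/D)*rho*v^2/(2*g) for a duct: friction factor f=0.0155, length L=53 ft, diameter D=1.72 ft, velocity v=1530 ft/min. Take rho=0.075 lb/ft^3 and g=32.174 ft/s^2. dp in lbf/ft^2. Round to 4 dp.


v_fps = 1530/60 = 25.5 ft/s
dp = 0.0155*(53/1.72)*0.075*25.5^2/(2*32.174) = 0.3620 lbf/ft^2

0.3620 lbf/ft^2


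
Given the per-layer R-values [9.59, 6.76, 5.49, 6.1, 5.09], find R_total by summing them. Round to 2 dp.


R_total = 9.59 + 6.76 + 5.49 + 6.1 + 5.09 = 33.03

33.03


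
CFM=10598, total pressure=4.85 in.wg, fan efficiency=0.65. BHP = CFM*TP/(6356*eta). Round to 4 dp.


BHP = 10598 * 4.85 / (6356 * 0.65) = 12.4414 hp

12.4414 hp


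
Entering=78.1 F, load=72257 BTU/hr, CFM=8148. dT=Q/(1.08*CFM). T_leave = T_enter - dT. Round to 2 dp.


dT = 72257/(1.08*8148) = 8.2112
T_leave = 78.1 - 8.2112 = 69.89 F

69.89 F


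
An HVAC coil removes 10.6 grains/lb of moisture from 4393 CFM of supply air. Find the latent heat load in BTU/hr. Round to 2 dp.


Q = 0.68 * 4393 * 10.6 = 31664.74 BTU/hr

31664.74 BTU/hr


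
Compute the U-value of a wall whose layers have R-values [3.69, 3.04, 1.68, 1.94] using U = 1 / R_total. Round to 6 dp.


R_total = 3.69 + 3.04 + 1.68 + 1.94 = 10.35
U = 1/10.35 = 0.096618

0.096618


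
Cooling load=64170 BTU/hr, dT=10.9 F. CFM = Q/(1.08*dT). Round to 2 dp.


CFM = 64170 / (1.08 * 10.9) = 5451.07

5451.07 CFM


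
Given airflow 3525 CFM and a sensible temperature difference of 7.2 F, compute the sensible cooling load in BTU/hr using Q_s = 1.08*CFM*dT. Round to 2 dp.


Q = 1.08 * 3525 * 7.2 = 27410.40 BTU/hr

27410.40 BTU/hr


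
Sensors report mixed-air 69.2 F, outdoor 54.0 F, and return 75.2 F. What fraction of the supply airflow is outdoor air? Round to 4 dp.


frac = (69.2 - 75.2) / (54.0 - 75.2) = 0.2830

0.2830


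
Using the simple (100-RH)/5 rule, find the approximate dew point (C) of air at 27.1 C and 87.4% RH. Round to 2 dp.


Td = 27.1 - (100-87.4)/5 = 24.58 C

24.58 C


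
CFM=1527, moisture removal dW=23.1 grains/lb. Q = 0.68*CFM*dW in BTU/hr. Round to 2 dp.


Q = 0.68 * 1527 * 23.1 = 23986.12 BTU/hr

23986.12 BTU/hr


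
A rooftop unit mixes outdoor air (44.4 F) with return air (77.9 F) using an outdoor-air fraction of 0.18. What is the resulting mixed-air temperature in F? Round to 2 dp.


T_mix = 0.18*44.4 + 0.82*77.9 = 71.87 F

71.87 F


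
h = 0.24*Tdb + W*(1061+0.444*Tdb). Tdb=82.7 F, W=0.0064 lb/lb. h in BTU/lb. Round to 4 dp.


h = 0.24*82.7 + 0.0064*(1061+0.444*82.7) = 26.8734 BTU/lb

26.8734 BTU/lb


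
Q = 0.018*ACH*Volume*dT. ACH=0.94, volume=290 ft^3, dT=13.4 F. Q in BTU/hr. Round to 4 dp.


Q = 0.018 * 0.94 * 290 * 13.4 = 65.7511 BTU/hr

65.7511 BTU/hr


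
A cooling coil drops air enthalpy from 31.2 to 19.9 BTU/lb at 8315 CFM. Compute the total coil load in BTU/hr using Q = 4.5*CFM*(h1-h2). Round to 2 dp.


Q = 4.5 * 8315 * (31.2 - 19.9) = 422817.75 BTU/hr

422817.75 BTU/hr


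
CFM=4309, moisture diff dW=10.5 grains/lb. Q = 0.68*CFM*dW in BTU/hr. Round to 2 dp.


Q = 0.68 * 4309 * 10.5 = 30766.26 BTU/hr

30766.26 BTU/hr


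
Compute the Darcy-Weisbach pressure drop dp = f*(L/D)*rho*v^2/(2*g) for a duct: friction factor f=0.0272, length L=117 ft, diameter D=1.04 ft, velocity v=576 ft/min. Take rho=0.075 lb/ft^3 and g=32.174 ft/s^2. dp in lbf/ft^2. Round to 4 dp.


v_fps = 576/60 = 9.6 ft/s
dp = 0.0272*(117/1.04)*0.075*9.6^2/(2*32.174) = 0.3287 lbf/ft^2

0.3287 lbf/ft^2


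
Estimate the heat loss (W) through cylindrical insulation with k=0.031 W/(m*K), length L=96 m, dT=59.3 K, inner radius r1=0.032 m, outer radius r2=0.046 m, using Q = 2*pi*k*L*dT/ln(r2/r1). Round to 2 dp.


Q = 2*pi*0.031*96*59.3/ln(0.046/0.032) = 3055.44 W

3055.44 W


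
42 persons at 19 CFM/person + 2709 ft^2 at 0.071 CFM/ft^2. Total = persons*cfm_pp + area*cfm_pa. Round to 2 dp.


Total = 42*19 + 2709*0.071 = 990.34 CFM

990.34 CFM


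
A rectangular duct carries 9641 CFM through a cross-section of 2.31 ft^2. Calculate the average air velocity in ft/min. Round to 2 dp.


V = 9641 / 2.31 = 4173.59 ft/min

4173.59 ft/min


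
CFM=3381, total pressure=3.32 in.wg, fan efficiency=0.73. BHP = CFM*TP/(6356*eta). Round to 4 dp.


BHP = 3381 * 3.32 / (6356 * 0.73) = 2.4192 hp

2.4192 hp


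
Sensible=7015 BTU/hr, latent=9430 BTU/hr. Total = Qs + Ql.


Qt = 7015 + 9430 = 16445 BTU/hr

16445 BTU/hr


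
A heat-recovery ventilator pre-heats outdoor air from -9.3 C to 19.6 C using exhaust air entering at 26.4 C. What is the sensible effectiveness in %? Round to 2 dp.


eff = (19.6-(-9.3))/(26.4-(-9.3))*100 = 80.95 %

80.95 %


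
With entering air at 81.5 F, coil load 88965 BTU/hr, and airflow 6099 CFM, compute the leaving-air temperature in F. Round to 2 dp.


dT = 88965/(1.08*6099) = 13.5063
T_leave = 81.5 - 13.5063 = 67.99 F

67.99 F


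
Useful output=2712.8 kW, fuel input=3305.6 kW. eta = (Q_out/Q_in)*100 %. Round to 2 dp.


eta = (2712.8/3305.6)*100 = 82.07 %

82.07 %


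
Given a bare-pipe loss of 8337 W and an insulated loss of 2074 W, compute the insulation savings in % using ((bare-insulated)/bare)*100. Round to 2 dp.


Savings = ((8337-2074)/8337)*100 = 75.12 %

75.12 %


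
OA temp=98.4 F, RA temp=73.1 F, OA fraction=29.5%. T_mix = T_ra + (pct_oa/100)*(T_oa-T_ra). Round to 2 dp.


T_mix = 73.1 + (29.5/100)*(98.4-73.1) = 80.56 F

80.56 F


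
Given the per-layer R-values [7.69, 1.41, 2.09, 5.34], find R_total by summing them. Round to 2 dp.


R_total = 7.69 + 1.41 + 2.09 + 5.34 = 16.53

16.53


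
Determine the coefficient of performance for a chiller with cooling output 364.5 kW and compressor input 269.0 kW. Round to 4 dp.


COP = 364.5 / 269.0 = 1.3550

1.3550


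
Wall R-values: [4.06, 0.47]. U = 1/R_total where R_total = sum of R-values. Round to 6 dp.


R_total = 4.06 + 0.47 = 4.53
U = 1/4.53 = 0.220751

0.220751


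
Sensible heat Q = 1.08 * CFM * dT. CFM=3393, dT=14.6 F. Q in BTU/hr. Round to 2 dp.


Q = 1.08 * 3393 * 14.6 = 53500.82 BTU/hr

53500.82 BTU/hr


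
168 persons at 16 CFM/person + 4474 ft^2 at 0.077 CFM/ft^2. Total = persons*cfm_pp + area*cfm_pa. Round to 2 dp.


Total = 168*16 + 4474*0.077 = 3032.50 CFM

3032.50 CFM


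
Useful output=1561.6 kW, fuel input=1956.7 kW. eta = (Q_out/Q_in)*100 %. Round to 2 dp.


eta = (1561.6/1956.7)*100 = 79.81 %

79.81 %


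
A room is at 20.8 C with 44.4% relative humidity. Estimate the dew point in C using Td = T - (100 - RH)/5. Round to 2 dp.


Td = 20.8 - (100-44.4)/5 = 9.68 C

9.68 C


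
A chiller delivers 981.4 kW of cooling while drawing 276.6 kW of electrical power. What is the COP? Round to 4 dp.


COP = 981.4 / 276.6 = 3.5481

3.5481


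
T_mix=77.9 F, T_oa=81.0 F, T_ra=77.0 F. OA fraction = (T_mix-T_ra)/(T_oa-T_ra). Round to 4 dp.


frac = (77.9 - 77.0) / (81.0 - 77.0) = 0.2250

0.2250


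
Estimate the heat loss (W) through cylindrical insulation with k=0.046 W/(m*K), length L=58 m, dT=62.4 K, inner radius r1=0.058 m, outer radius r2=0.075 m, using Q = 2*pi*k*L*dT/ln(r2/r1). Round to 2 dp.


Q = 2*pi*0.046*58*62.4/ln(0.075/0.058) = 4069.50 W

4069.50 W


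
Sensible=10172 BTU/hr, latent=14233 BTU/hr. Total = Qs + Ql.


Qt = 10172 + 14233 = 24405 BTU/hr

24405 BTU/hr


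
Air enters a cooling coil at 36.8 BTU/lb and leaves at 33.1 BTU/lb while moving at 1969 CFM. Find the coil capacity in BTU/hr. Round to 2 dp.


Q = 4.5 * 1969 * (36.8 - 33.1) = 32783.85 BTU/hr

32783.85 BTU/hr


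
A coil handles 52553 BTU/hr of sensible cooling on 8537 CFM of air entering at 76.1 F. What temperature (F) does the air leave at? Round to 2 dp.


dT = 52553/(1.08*8537) = 5.6999
T_leave = 76.1 - 5.6999 = 70.40 F

70.40 F


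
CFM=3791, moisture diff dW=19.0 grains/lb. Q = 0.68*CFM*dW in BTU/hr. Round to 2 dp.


Q = 0.68 * 3791 * 19.0 = 48979.72 BTU/hr

48979.72 BTU/hr


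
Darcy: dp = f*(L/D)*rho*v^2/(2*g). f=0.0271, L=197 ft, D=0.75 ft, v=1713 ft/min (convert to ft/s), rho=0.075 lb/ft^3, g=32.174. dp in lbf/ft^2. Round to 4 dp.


v_fps = 1713/60 = 28.55 ft/s
dp = 0.0271*(197/0.75)*0.075*28.55^2/(2*32.174) = 6.7626 lbf/ft^2

6.7626 lbf/ft^2


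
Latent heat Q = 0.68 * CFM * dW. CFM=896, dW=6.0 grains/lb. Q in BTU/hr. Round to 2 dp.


Q = 0.68 * 896 * 6.0 = 3655.68 BTU/hr

3655.68 BTU/hr


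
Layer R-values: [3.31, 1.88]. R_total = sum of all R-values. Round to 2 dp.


R_total = 3.31 + 1.88 = 5.19

5.19


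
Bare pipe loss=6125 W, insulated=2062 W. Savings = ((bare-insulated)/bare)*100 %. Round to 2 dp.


Savings = ((6125-2062)/6125)*100 = 66.33 %

66.33 %


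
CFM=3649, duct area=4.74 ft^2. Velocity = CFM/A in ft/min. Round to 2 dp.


V = 3649 / 4.74 = 769.83 ft/min

769.83 ft/min


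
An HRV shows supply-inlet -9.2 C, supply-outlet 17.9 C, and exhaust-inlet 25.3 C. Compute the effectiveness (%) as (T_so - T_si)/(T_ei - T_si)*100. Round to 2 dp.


eff = (17.9-(-9.2))/(25.3-(-9.2))*100 = 78.55 %

78.55 %


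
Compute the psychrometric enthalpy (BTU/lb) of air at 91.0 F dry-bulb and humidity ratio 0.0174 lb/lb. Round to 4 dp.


h = 0.24*91.0 + 0.0174*(1061+0.444*91.0) = 41.0044 BTU/lb

41.0044 BTU/lb


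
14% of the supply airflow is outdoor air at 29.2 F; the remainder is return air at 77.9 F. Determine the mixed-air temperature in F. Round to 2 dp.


T_mix = 0.14*29.2 + 0.86*77.9 = 71.08 F

71.08 F


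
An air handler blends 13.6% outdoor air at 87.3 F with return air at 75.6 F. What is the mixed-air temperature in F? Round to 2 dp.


T_mix = 75.6 + (13.6/100)*(87.3-75.6) = 77.19 F

77.19 F


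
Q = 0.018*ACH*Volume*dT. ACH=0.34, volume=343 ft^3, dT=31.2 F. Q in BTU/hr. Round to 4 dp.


Q = 0.018 * 0.34 * 343 * 31.2 = 65.4938 BTU/hr

65.4938 BTU/hr


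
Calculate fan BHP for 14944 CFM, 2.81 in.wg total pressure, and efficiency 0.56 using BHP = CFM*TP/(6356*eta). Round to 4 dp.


BHP = 14944 * 2.81 / (6356 * 0.56) = 11.7978 hp

11.7978 hp


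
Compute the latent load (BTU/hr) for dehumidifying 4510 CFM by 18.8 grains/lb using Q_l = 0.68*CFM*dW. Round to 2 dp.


Q = 0.68 * 4510 * 18.8 = 57655.84 BTU/hr

57655.84 BTU/hr


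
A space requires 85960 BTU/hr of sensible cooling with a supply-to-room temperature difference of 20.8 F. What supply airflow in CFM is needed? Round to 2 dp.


CFM = 85960 / (1.08 * 20.8) = 3826.57

3826.57 CFM


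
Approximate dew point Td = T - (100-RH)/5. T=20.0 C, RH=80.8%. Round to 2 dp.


Td = 20.0 - (100-80.8)/5 = 16.16 C

16.16 C


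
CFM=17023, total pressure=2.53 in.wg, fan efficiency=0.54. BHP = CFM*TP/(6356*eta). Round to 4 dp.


BHP = 17023 * 2.53 / (6356 * 0.54) = 12.5481 hp

12.5481 hp


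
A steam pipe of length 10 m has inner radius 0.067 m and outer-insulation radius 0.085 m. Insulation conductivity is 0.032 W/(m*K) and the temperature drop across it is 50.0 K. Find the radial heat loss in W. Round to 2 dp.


Q = 2*pi*0.032*10*50.0/ln(0.085/0.067) = 422.47 W

422.47 W


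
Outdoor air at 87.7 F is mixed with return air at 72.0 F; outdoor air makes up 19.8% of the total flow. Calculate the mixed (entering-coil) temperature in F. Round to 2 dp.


T_mix = 72.0 + (19.8/100)*(87.7-72.0) = 75.11 F

75.11 F


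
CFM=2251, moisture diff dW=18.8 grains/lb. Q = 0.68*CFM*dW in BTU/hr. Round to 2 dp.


Q = 0.68 * 2251 * 18.8 = 28776.78 BTU/hr

28776.78 BTU/hr


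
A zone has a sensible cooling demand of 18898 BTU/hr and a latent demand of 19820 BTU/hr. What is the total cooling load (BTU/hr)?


Qt = 18898 + 19820 = 38718 BTU/hr

38718 BTU/hr


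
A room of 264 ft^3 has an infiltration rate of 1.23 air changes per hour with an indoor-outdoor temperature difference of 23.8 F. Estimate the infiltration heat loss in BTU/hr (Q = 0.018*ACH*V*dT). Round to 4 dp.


Q = 0.018 * 1.23 * 264 * 23.8 = 139.1100 BTU/hr

139.1100 BTU/hr


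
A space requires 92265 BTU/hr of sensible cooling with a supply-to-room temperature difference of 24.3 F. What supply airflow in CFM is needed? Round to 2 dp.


CFM = 92265 / (1.08 * 24.3) = 3515.66

3515.66 CFM


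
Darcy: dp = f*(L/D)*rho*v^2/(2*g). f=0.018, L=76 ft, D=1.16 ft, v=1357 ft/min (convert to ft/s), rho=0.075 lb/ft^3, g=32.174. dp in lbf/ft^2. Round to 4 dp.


v_fps = 1357/60 = 22.6167 ft/s
dp = 0.018*(76/1.16)*0.075*22.6167^2/(2*32.174) = 0.7031 lbf/ft^2

0.7031 lbf/ft^2


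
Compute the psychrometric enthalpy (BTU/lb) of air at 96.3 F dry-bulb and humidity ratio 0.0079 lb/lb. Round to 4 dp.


h = 0.24*96.3 + 0.0079*(1061+0.444*96.3) = 31.8317 BTU/lb

31.8317 BTU/lb


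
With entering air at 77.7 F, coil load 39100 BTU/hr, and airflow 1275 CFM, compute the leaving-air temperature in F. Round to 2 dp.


dT = 39100/(1.08*1275) = 28.3951
T_leave = 77.7 - 28.3951 = 49.30 F

49.30 F


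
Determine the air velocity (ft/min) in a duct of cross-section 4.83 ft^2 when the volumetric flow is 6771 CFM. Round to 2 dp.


V = 6771 / 4.83 = 1401.86 ft/min

1401.86 ft/min


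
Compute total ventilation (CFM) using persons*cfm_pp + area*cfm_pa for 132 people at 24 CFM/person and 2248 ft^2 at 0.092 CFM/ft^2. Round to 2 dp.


Total = 132*24 + 2248*0.092 = 3374.82 CFM

3374.82 CFM


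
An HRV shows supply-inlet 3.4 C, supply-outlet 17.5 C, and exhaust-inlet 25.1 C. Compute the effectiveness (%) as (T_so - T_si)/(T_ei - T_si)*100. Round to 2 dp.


eff = (17.5-3.4)/(25.1-3.4)*100 = 64.98 %

64.98 %


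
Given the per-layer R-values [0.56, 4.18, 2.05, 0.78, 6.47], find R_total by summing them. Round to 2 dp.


R_total = 0.56 + 4.18 + 2.05 + 0.78 + 6.47 = 14.04

14.04


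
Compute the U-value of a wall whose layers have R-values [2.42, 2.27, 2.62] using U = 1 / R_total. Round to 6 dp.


R_total = 2.42 + 2.27 + 2.62 = 7.31
U = 1/7.31 = 0.136799

0.136799


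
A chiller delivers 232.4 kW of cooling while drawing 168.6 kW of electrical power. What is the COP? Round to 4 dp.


COP = 232.4 / 168.6 = 1.3784

1.3784


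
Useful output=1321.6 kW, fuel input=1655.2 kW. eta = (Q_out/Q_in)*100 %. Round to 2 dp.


eta = (1321.6/1655.2)*100 = 79.85 %

79.85 %


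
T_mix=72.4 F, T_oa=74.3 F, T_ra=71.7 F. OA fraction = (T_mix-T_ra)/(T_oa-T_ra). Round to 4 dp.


frac = (72.4 - 71.7) / (74.3 - 71.7) = 0.2692

0.2692


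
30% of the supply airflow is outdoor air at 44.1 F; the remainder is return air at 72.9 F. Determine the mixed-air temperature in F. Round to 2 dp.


T_mix = 0.3*44.1 + 0.7*72.9 = 64.26 F

64.26 F


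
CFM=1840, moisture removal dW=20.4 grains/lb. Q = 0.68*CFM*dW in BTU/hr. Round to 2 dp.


Q = 0.68 * 1840 * 20.4 = 25524.48 BTU/hr

25524.48 BTU/hr


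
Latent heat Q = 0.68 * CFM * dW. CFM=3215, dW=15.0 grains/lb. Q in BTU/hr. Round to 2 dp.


Q = 0.68 * 3215 * 15.0 = 32793.00 BTU/hr

32793.00 BTU/hr


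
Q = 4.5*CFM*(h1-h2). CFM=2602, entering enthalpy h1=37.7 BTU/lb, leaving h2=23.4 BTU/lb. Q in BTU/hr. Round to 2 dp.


Q = 4.5 * 2602 * (37.7 - 23.4) = 167438.70 BTU/hr

167438.70 BTU/hr


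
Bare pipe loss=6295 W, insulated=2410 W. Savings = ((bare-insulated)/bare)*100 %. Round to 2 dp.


Savings = ((6295-2410)/6295)*100 = 61.72 %

61.72 %


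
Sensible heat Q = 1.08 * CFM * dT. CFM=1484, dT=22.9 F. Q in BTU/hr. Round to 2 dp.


Q = 1.08 * 1484 * 22.9 = 36702.29 BTU/hr

36702.29 BTU/hr


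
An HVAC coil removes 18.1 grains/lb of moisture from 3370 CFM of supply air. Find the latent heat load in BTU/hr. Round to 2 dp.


Q = 0.68 * 3370 * 18.1 = 41477.96 BTU/hr

41477.96 BTU/hr


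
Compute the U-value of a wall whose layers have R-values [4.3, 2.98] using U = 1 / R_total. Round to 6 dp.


R_total = 4.3 + 2.98 = 7.28
U = 1/7.28 = 0.137363

0.137363


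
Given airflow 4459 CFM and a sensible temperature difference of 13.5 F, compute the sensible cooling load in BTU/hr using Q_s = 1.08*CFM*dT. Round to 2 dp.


Q = 1.08 * 4459 * 13.5 = 65012.22 BTU/hr

65012.22 BTU/hr


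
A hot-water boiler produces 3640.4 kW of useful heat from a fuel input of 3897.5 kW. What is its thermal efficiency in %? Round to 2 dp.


eta = (3640.4/3897.5)*100 = 93.40 %

93.40 %


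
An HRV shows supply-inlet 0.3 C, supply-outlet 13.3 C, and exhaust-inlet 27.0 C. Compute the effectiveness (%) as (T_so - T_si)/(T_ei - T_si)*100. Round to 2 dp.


eff = (13.3-0.3)/(27.0-0.3)*100 = 48.69 %

48.69 %


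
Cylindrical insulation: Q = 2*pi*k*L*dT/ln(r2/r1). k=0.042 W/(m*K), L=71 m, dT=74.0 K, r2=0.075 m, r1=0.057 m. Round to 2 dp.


Q = 2*pi*0.042*71*74.0/ln(0.075/0.057) = 5052.16 W

5052.16 W


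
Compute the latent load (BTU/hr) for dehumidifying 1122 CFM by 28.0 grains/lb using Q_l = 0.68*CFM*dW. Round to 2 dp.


Q = 0.68 * 1122 * 28.0 = 21362.88 BTU/hr

21362.88 BTU/hr


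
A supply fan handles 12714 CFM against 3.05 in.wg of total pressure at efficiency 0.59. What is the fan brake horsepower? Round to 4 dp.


BHP = 12714 * 3.05 / (6356 * 0.59) = 10.3406 hp

10.3406 hp


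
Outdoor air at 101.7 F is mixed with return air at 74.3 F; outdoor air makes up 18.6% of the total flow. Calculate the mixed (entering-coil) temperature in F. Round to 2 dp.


T_mix = 74.3 + (18.6/100)*(101.7-74.3) = 79.40 F

79.40 F


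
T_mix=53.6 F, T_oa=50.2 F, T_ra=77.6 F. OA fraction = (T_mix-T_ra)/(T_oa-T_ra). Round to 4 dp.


frac = (53.6 - 77.6) / (50.2 - 77.6) = 0.8759

0.8759


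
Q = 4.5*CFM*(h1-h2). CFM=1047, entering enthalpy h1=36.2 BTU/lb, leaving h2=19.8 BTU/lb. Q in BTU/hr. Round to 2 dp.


Q = 4.5 * 1047 * (36.2 - 19.8) = 77268.60 BTU/hr

77268.60 BTU/hr


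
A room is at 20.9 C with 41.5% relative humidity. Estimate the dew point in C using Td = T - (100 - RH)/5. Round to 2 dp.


Td = 20.9 - (100-41.5)/5 = 9.20 C

9.20 C


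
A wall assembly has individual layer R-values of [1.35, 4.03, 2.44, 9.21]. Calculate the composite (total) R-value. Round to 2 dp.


R_total = 1.35 + 4.03 + 2.44 + 9.21 = 17.03

17.03


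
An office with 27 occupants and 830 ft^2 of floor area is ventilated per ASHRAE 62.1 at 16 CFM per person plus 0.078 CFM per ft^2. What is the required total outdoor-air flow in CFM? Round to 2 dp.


Total = 27*16 + 830*0.078 = 496.74 CFM

496.74 CFM


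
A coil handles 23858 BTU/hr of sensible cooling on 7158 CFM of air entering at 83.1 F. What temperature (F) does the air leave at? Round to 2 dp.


dT = 23858/(1.08*7158) = 3.0862
T_leave = 83.1 - 3.0862 = 80.01 F

80.01 F


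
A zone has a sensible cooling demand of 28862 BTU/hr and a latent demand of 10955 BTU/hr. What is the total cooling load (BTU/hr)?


Qt = 28862 + 10955 = 39817 BTU/hr

39817 BTU/hr


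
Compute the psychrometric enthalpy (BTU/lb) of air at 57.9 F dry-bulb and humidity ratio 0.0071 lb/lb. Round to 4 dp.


h = 0.24*57.9 + 0.0071*(1061+0.444*57.9) = 21.6116 BTU/lb

21.6116 BTU/lb


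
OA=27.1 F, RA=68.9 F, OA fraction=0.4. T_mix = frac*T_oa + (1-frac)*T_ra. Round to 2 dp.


T_mix = 0.4*27.1 + 0.6*68.9 = 52.18 F

52.18 F


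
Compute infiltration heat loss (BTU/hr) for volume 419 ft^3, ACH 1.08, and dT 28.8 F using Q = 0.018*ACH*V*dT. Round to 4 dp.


Q = 0.018 * 1.08 * 419 * 28.8 = 234.5864 BTU/hr

234.5864 BTU/hr


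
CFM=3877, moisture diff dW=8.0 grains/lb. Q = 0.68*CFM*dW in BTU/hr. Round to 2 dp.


Q = 0.68 * 3877 * 8.0 = 21090.88 BTU/hr

21090.88 BTU/hr


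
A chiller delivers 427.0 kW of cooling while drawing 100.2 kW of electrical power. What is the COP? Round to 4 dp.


COP = 427.0 / 100.2 = 4.2615

4.2615


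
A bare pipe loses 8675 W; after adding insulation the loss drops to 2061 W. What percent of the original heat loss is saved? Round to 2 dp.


Savings = ((8675-2061)/8675)*100 = 76.24 %

76.24 %


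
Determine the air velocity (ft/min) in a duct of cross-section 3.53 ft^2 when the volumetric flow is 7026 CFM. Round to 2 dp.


V = 7026 / 3.53 = 1990.37 ft/min

1990.37 ft/min


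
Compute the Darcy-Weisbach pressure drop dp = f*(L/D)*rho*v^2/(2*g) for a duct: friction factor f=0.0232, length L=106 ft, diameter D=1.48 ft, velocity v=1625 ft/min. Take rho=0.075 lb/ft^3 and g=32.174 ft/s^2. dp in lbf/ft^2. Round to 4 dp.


v_fps = 1625/60 = 27.0833 ft/s
dp = 0.0232*(106/1.48)*0.075*27.0833^2/(2*32.174) = 1.4206 lbf/ft^2

1.4206 lbf/ft^2


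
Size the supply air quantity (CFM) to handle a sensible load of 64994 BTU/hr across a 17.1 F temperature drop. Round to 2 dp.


CFM = 64994 / (1.08 * 17.1) = 3519.28

3519.28 CFM


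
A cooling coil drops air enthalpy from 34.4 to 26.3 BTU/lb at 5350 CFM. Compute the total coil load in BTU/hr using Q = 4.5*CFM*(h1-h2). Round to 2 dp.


Q = 4.5 * 5350 * (34.4 - 26.3) = 195007.50 BTU/hr

195007.50 BTU/hr


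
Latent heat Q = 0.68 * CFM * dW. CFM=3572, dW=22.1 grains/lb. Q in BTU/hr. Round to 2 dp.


Q = 0.68 * 3572 * 22.1 = 53680.02 BTU/hr

53680.02 BTU/hr


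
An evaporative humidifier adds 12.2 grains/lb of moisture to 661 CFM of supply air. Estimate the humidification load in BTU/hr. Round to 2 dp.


Q = 0.68 * 661 * 12.2 = 5483.66 BTU/hr

5483.66 BTU/hr


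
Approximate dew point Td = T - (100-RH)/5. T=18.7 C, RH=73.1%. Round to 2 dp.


Td = 18.7 - (100-73.1)/5 = 13.32 C

13.32 C


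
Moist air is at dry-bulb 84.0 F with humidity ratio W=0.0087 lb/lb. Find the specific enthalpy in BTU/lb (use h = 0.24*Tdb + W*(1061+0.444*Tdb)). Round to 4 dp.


h = 0.24*84.0 + 0.0087*(1061+0.444*84.0) = 29.7152 BTU/lb

29.7152 BTU/lb


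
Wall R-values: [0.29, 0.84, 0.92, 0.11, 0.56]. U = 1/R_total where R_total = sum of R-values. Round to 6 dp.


R_total = 0.29 + 0.84 + 0.92 + 0.11 + 0.56 = 2.72
U = 1/2.72 = 0.367647

0.367647


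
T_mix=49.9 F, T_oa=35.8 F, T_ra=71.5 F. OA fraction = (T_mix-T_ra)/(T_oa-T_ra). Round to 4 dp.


frac = (49.9 - 71.5) / (35.8 - 71.5) = 0.6050

0.6050


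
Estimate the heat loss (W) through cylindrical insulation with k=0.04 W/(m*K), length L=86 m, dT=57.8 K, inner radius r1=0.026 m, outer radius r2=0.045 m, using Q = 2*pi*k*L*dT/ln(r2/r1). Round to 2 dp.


Q = 2*pi*0.04*86*57.8/ln(0.045/0.026) = 2277.39 W

2277.39 W


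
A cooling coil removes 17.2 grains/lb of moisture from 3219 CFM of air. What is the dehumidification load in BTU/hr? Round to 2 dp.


Q = 0.68 * 3219 * 17.2 = 37649.42 BTU/hr

37649.42 BTU/hr


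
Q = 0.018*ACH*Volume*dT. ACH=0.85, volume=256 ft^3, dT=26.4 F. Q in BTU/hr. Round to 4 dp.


Q = 0.018 * 0.85 * 256 * 26.4 = 103.4035 BTU/hr

103.4035 BTU/hr


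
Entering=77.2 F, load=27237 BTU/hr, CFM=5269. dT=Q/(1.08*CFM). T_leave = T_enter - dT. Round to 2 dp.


dT = 27237/(1.08*5269) = 4.7864
T_leave = 77.2 - 4.7864 = 72.41 F

72.41 F


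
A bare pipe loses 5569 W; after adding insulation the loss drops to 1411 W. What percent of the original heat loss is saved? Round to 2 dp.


Savings = ((5569-1411)/5569)*100 = 74.66 %

74.66 %


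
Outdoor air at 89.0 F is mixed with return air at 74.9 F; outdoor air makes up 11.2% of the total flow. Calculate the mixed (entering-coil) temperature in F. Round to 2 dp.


T_mix = 74.9 + (11.2/100)*(89.0-74.9) = 76.48 F

76.48 F


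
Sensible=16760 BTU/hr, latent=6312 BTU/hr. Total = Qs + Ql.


Qt = 16760 + 6312 = 23072 BTU/hr

23072 BTU/hr


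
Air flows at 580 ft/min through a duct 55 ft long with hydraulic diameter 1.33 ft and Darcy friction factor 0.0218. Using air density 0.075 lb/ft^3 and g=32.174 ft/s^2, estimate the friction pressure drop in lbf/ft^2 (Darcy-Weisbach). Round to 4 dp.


v_fps = 580/60 = 9.6667 ft/s
dp = 0.0218*(55/1.33)*0.075*9.6667^2/(2*32.174) = 0.0982 lbf/ft^2

0.0982 lbf/ft^2


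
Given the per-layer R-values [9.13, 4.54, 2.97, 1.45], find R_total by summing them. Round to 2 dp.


R_total = 9.13 + 4.54 + 2.97 + 1.45 = 18.09

18.09


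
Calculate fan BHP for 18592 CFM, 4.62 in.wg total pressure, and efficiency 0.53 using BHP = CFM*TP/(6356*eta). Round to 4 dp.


BHP = 18592 * 4.62 / (6356 * 0.53) = 25.4981 hp

25.4981 hp


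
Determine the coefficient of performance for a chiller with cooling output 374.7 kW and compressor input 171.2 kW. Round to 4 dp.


COP = 374.7 / 171.2 = 2.1887

2.1887


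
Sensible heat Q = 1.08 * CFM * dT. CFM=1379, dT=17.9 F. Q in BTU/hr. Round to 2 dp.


Q = 1.08 * 1379 * 17.9 = 26658.83 BTU/hr

26658.83 BTU/hr


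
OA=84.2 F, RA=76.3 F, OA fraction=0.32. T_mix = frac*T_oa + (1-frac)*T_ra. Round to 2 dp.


T_mix = 0.32*84.2 + 0.68*76.3 = 78.83 F

78.83 F


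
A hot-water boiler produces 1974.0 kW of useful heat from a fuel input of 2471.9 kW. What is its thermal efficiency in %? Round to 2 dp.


eta = (1974.0/2471.9)*100 = 79.86 %

79.86 %


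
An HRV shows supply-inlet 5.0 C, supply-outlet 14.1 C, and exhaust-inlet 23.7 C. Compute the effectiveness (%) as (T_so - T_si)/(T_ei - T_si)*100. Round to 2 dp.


eff = (14.1-5.0)/(23.7-5.0)*100 = 48.66 %

48.66 %


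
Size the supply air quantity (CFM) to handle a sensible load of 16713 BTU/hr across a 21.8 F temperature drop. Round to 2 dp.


CFM = 16713 / (1.08 * 21.8) = 709.86

709.86 CFM


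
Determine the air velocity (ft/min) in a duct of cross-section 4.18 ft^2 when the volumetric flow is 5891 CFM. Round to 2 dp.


V = 5891 / 4.18 = 1409.33 ft/min

1409.33 ft/min


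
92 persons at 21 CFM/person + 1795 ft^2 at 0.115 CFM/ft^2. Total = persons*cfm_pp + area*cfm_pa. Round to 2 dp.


Total = 92*21 + 1795*0.115 = 2138.43 CFM

2138.43 CFM


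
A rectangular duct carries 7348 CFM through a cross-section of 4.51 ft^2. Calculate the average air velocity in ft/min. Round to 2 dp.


V = 7348 / 4.51 = 1629.27 ft/min

1629.27 ft/min


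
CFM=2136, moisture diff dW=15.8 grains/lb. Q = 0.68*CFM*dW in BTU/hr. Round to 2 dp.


Q = 0.68 * 2136 * 15.8 = 22949.18 BTU/hr

22949.18 BTU/hr


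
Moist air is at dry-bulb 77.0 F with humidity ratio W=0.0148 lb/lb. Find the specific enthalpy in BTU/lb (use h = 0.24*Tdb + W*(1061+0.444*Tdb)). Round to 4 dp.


h = 0.24*77.0 + 0.0148*(1061+0.444*77.0) = 34.6888 BTU/lb

34.6888 BTU/lb


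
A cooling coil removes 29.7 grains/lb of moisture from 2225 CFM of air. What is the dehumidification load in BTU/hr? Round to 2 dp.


Q = 0.68 * 2225 * 29.7 = 44936.10 BTU/hr

44936.10 BTU/hr


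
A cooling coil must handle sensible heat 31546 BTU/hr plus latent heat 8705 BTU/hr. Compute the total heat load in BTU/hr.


Qt = 31546 + 8705 = 40251 BTU/hr

40251 BTU/hr


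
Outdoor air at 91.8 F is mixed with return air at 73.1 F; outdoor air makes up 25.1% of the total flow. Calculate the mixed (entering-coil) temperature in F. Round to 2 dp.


T_mix = 73.1 + (25.1/100)*(91.8-73.1) = 77.79 F

77.79 F


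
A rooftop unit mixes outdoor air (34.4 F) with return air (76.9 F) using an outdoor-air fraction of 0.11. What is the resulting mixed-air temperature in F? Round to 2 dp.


T_mix = 0.11*34.4 + 0.89*76.9 = 72.23 F

72.23 F


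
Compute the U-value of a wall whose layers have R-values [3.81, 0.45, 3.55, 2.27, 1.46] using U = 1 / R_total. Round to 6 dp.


R_total = 3.81 + 0.45 + 3.55 + 2.27 + 1.46 = 11.54
U = 1/11.54 = 0.086655

0.086655


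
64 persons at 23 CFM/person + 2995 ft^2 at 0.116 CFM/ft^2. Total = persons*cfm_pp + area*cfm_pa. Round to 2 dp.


Total = 64*23 + 2995*0.116 = 1819.42 CFM

1819.42 CFM


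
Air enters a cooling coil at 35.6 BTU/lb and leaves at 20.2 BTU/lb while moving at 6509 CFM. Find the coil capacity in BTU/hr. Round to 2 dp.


Q = 4.5 * 6509 * (35.6 - 20.2) = 451073.70 BTU/hr

451073.70 BTU/hr


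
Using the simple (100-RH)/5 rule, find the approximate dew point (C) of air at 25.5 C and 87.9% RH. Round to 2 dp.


Td = 25.5 - (100-87.9)/5 = 23.08 C

23.08 C


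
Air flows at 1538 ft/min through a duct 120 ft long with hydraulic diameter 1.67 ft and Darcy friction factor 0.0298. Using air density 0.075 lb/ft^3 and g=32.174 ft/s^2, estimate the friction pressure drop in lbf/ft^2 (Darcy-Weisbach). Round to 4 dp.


v_fps = 1538/60 = 25.6333 ft/s
dp = 0.0298*(120/1.67)*0.075*25.6333^2/(2*32.174) = 1.6399 lbf/ft^2

1.6399 lbf/ft^2


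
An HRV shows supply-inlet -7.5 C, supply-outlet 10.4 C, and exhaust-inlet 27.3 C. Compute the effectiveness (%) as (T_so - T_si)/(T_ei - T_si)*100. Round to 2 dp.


eff = (10.4-(-7.5))/(27.3-(-7.5))*100 = 51.44 %

51.44 %


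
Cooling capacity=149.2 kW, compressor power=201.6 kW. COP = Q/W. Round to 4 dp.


COP = 149.2 / 201.6 = 0.7401

0.7401


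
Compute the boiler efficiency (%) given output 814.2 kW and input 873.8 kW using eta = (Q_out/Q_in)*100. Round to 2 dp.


eta = (814.2/873.8)*100 = 93.18 %

93.18 %


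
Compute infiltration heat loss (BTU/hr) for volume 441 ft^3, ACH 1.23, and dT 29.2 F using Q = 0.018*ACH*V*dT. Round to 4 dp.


Q = 0.018 * 1.23 * 441 * 29.2 = 285.1012 BTU/hr

285.1012 BTU/hr


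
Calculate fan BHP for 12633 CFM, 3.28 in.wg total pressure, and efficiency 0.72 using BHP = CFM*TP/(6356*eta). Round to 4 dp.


BHP = 12633 * 3.28 / (6356 * 0.72) = 9.0545 hp

9.0545 hp


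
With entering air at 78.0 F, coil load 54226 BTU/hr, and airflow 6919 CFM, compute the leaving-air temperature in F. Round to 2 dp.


dT = 54226/(1.08*6919) = 7.2567
T_leave = 78.0 - 7.2567 = 70.74 F

70.74 F


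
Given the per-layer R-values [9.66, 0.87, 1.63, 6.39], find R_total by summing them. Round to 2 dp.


R_total = 9.66 + 0.87 + 1.63 + 6.39 = 18.55

18.55


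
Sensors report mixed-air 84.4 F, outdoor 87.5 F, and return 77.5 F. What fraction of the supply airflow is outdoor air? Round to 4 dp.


frac = (84.4 - 77.5) / (87.5 - 77.5) = 0.6900

0.6900


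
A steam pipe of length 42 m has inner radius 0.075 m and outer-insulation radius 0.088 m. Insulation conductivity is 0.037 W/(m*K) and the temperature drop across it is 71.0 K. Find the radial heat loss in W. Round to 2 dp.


Q = 2*pi*0.037*42*71.0/ln(0.088/0.075) = 4336.91 W

4336.91 W


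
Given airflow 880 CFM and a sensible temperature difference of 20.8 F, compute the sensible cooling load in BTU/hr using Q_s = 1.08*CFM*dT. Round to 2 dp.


Q = 1.08 * 880 * 20.8 = 19768.32 BTU/hr

19768.32 BTU/hr


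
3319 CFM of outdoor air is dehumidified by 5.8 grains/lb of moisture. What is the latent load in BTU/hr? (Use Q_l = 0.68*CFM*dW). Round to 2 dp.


Q = 0.68 * 3319 * 5.8 = 13090.14 BTU/hr

13090.14 BTU/hr


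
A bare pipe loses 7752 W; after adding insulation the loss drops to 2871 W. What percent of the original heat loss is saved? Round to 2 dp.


Savings = ((7752-2871)/7752)*100 = 62.96 %

62.96 %


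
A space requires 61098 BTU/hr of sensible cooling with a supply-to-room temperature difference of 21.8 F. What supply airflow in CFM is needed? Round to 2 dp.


CFM = 61098 / (1.08 * 21.8) = 2595.06

2595.06 CFM


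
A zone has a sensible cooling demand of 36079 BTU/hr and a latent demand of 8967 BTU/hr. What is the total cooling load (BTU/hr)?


Qt = 36079 + 8967 = 45046 BTU/hr

45046 BTU/hr


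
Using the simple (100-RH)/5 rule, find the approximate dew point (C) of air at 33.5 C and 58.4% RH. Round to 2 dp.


Td = 33.5 - (100-58.4)/5 = 25.18 C

25.18 C


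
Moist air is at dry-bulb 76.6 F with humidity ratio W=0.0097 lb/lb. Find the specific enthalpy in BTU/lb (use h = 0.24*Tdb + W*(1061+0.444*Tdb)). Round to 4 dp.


h = 0.24*76.6 + 0.0097*(1061+0.444*76.6) = 29.0056 BTU/lb

29.0056 BTU/lb


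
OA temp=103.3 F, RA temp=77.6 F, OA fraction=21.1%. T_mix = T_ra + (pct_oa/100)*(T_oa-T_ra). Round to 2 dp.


T_mix = 77.6 + (21.1/100)*(103.3-77.6) = 83.02 F

83.02 F


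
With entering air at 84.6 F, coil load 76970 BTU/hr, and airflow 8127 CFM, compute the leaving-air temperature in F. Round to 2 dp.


dT = 76970/(1.08*8127) = 8.7694
T_leave = 84.6 - 8.7694 = 75.83 F

75.83 F


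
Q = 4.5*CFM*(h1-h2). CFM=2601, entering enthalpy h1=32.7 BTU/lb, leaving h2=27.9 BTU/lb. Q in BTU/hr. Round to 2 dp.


Q = 4.5 * 2601 * (32.7 - 27.9) = 56181.60 BTU/hr

56181.60 BTU/hr


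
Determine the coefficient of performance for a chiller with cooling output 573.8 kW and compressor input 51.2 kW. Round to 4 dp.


COP = 573.8 / 51.2 = 11.2070

11.2070


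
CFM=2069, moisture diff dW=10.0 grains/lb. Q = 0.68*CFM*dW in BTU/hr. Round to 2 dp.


Q = 0.68 * 2069 * 10.0 = 14069.20 BTU/hr

14069.20 BTU/hr


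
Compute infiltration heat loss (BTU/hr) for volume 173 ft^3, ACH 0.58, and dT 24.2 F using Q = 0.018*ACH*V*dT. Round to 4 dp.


Q = 0.018 * 0.58 * 173 * 24.2 = 43.7081 BTU/hr

43.7081 BTU/hr


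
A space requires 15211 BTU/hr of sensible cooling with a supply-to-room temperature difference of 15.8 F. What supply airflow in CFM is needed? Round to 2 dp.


CFM = 15211 / (1.08 * 15.8) = 891.41

891.41 CFM


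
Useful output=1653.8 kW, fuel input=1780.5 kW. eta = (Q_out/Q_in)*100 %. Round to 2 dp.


eta = (1653.8/1780.5)*100 = 92.88 %

92.88 %


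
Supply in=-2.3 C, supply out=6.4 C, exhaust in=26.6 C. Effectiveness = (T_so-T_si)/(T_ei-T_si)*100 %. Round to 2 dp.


eff = (6.4-(-2.3))/(26.6-(-2.3))*100 = 30.10 %

30.10 %


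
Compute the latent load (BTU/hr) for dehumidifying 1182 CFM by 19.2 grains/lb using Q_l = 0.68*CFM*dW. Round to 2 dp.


Q = 0.68 * 1182 * 19.2 = 15432.19 BTU/hr

15432.19 BTU/hr


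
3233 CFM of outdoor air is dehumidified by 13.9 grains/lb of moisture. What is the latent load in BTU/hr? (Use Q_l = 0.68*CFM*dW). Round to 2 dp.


Q = 0.68 * 3233 * 13.9 = 30558.32 BTU/hr

30558.32 BTU/hr


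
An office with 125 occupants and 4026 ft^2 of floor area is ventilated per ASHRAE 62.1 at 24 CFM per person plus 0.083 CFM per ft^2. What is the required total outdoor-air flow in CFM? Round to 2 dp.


Total = 125*24 + 4026*0.083 = 3334.16 CFM

3334.16 CFM


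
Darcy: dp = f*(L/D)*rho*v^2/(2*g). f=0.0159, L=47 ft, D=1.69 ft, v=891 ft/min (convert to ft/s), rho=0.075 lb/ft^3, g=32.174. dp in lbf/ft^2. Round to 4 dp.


v_fps = 891/60 = 14.85 ft/s
dp = 0.0159*(47/1.69)*0.075*14.85^2/(2*32.174) = 0.1137 lbf/ft^2

0.1137 lbf/ft^2


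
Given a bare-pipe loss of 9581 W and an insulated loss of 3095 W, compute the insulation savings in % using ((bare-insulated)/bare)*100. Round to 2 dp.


Savings = ((9581-3095)/9581)*100 = 67.70 %

67.70 %


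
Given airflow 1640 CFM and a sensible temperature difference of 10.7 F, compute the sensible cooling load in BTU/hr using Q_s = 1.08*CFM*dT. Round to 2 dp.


Q = 1.08 * 1640 * 10.7 = 18951.84 BTU/hr

18951.84 BTU/hr


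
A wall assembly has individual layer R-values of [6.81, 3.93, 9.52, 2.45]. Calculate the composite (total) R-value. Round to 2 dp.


R_total = 6.81 + 3.93 + 9.52 + 2.45 = 22.71

22.71


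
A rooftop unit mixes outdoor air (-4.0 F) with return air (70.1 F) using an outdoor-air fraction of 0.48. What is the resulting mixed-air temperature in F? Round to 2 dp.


T_mix = 0.48*(-4.0) + 0.52*70.1 = 34.53 F

34.53 F


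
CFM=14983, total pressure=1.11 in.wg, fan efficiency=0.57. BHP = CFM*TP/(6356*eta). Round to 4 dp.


BHP = 14983 * 1.11 / (6356 * 0.57) = 4.5905 hp

4.5905 hp


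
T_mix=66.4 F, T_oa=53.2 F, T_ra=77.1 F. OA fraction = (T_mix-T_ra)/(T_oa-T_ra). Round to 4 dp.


frac = (66.4 - 77.1) / (53.2 - 77.1) = 0.4477

0.4477


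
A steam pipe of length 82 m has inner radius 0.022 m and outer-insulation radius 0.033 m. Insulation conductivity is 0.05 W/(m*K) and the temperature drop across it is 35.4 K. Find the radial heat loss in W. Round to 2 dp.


Q = 2*pi*0.05*82*35.4/ln(0.033/0.022) = 2249.12 W

2249.12 W


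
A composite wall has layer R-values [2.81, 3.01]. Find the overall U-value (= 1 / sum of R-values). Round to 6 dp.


R_total = 2.81 + 3.01 = 5.82
U = 1/5.82 = 0.171821

0.171821


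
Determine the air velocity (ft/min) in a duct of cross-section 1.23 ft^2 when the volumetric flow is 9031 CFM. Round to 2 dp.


V = 9031 / 1.23 = 7342.28 ft/min

7342.28 ft/min


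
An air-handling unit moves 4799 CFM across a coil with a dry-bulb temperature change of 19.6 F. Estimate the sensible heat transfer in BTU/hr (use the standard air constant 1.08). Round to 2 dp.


Q = 1.08 * 4799 * 19.6 = 101585.23 BTU/hr

101585.23 BTU/hr


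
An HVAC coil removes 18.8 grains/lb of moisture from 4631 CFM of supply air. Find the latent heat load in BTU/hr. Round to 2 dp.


Q = 0.68 * 4631 * 18.8 = 59202.70 BTU/hr

59202.70 BTU/hr


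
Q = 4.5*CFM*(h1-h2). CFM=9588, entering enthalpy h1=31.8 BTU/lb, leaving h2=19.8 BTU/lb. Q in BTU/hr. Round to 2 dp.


Q = 4.5 * 9588 * (31.8 - 19.8) = 517752.00 BTU/hr

517752.00 BTU/hr


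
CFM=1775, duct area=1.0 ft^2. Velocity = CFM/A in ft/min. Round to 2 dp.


V = 1775 / 1.0 = 1775.00 ft/min

1775.00 ft/min


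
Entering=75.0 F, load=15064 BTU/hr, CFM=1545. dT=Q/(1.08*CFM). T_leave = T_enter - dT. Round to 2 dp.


dT = 15064/(1.08*1545) = 9.0279
T_leave = 75.0 - 9.0279 = 65.97 F

65.97 F


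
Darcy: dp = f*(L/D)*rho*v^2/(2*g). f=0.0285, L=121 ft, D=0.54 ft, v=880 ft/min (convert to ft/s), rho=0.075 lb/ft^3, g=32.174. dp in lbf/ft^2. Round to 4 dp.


v_fps = 880/60 = 14.6667 ft/s
dp = 0.0285*(121/0.54)*0.075*14.6667^2/(2*32.174) = 1.6011 lbf/ft^2

1.6011 lbf/ft^2


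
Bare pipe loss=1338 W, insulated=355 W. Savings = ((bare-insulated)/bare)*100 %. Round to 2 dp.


Savings = ((1338-355)/1338)*100 = 73.47 %

73.47 %


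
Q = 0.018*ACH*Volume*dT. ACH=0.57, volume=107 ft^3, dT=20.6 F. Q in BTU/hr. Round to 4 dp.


Q = 0.018 * 0.57 * 107 * 20.6 = 22.6151 BTU/hr

22.6151 BTU/hr


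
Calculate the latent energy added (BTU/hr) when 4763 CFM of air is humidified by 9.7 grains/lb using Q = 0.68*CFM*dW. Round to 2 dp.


Q = 0.68 * 4763 * 9.7 = 31416.75 BTU/hr

31416.75 BTU/hr
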